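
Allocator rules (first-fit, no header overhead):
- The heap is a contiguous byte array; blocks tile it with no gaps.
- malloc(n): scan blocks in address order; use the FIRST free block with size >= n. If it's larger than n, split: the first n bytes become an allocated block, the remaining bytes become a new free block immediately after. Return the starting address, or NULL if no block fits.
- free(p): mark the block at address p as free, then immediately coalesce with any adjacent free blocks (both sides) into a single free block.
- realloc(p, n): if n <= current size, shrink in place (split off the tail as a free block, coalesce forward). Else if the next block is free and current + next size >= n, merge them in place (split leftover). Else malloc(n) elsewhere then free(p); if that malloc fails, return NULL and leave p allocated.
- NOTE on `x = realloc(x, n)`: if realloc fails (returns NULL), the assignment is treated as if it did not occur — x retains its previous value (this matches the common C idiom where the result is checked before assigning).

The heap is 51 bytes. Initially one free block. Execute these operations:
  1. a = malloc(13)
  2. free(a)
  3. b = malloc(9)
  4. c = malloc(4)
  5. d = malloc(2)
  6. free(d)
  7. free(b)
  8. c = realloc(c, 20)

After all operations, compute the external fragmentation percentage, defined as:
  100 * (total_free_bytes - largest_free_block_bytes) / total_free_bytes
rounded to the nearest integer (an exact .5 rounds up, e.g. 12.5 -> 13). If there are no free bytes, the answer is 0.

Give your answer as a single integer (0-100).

Answer: 29

Derivation:
Op 1: a = malloc(13) -> a = 0; heap: [0-12 ALLOC][13-50 FREE]
Op 2: free(a) -> (freed a); heap: [0-50 FREE]
Op 3: b = malloc(9) -> b = 0; heap: [0-8 ALLOC][9-50 FREE]
Op 4: c = malloc(4) -> c = 9; heap: [0-8 ALLOC][9-12 ALLOC][13-50 FREE]
Op 5: d = malloc(2) -> d = 13; heap: [0-8 ALLOC][9-12 ALLOC][13-14 ALLOC][15-50 FREE]
Op 6: free(d) -> (freed d); heap: [0-8 ALLOC][9-12 ALLOC][13-50 FREE]
Op 7: free(b) -> (freed b); heap: [0-8 FREE][9-12 ALLOC][13-50 FREE]
Op 8: c = realloc(c, 20) -> c = 9; heap: [0-8 FREE][9-28 ALLOC][29-50 FREE]
Free blocks: [9 22] total_free=31 largest=22 -> 100*(31-22)/31 = 900/31 ≈ 29.032 -> rounds to 29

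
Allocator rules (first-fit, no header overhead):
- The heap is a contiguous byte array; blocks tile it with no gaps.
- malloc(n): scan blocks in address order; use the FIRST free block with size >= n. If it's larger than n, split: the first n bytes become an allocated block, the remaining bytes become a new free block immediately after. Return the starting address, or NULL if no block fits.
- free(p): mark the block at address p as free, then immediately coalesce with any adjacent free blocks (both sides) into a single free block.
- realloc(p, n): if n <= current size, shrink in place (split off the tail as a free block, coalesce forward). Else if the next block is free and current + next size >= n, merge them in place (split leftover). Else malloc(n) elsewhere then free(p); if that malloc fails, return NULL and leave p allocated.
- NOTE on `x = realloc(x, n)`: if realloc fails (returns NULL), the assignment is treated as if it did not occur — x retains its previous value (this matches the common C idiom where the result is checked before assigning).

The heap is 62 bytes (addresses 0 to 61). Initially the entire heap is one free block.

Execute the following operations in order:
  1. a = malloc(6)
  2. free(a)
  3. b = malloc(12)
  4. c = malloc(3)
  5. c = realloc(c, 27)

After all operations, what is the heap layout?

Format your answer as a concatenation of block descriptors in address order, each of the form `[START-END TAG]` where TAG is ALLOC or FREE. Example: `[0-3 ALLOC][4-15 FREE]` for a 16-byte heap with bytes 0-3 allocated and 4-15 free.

Answer: [0-11 ALLOC][12-38 ALLOC][39-61 FREE]

Derivation:
Op 1: a = malloc(6) -> a = 0; heap: [0-5 ALLOC][6-61 FREE]
Op 2: free(a) -> (freed a); heap: [0-61 FREE]
Op 3: b = malloc(12) -> b = 0; heap: [0-11 ALLOC][12-61 FREE]
Op 4: c = malloc(3) -> c = 12; heap: [0-11 ALLOC][12-14 ALLOC][15-61 FREE]
Op 5: c = realloc(c, 27) -> c = 12; heap: [0-11 ALLOC][12-38 ALLOC][39-61 FREE]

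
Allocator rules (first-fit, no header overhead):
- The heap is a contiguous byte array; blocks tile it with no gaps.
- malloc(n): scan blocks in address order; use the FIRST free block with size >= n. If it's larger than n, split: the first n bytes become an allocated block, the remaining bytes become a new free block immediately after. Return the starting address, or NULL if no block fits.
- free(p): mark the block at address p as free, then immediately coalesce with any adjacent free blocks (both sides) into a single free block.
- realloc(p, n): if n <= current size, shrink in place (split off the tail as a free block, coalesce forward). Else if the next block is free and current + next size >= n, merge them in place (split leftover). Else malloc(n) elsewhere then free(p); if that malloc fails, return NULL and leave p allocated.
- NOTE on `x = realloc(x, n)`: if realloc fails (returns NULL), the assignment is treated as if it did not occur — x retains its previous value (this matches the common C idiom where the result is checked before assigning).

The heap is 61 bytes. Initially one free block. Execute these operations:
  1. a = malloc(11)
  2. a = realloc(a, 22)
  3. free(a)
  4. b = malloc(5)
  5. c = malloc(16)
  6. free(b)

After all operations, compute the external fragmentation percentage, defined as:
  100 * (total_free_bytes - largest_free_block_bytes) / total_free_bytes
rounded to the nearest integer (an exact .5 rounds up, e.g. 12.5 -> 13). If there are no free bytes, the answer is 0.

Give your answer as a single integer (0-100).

Answer: 11

Derivation:
Op 1: a = malloc(11) -> a = 0; heap: [0-10 ALLOC][11-60 FREE]
Op 2: a = realloc(a, 22) -> a = 0; heap: [0-21 ALLOC][22-60 FREE]
Op 3: free(a) -> (freed a); heap: [0-60 FREE]
Op 4: b = malloc(5) -> b = 0; heap: [0-4 ALLOC][5-60 FREE]
Op 5: c = malloc(16) -> c = 5; heap: [0-4 ALLOC][5-20 ALLOC][21-60 FREE]
Op 6: free(b) -> (freed b); heap: [0-4 FREE][5-20 ALLOC][21-60 FREE]
Free blocks: [5 40] total_free=45 largest=40 -> 100*(45-40)/45 = 500/45 ≈ 11.111 -> rounds to 11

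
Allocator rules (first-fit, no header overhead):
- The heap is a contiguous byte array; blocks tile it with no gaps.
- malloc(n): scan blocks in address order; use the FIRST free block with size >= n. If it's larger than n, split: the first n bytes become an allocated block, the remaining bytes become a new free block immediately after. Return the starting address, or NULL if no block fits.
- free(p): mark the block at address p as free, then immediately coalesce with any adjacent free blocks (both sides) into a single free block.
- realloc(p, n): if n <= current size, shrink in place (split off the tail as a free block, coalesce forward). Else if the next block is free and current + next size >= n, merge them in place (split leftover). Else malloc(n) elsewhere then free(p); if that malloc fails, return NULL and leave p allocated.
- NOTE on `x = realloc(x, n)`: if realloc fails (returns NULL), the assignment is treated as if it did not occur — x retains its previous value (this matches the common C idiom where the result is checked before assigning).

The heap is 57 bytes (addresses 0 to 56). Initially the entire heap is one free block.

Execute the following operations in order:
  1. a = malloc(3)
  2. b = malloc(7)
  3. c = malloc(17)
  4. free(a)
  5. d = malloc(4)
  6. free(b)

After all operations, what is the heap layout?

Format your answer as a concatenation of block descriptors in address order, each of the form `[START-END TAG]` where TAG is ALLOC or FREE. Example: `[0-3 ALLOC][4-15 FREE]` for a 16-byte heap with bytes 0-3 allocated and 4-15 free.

Answer: [0-9 FREE][10-26 ALLOC][27-30 ALLOC][31-56 FREE]

Derivation:
Op 1: a = malloc(3) -> a = 0; heap: [0-2 ALLOC][3-56 FREE]
Op 2: b = malloc(7) -> b = 3; heap: [0-2 ALLOC][3-9 ALLOC][10-56 FREE]
Op 3: c = malloc(17) -> c = 10; heap: [0-2 ALLOC][3-9 ALLOC][10-26 ALLOC][27-56 FREE]
Op 4: free(a) -> (freed a); heap: [0-2 FREE][3-9 ALLOC][10-26 ALLOC][27-56 FREE]
Op 5: d = malloc(4) -> d = 27; heap: [0-2 FREE][3-9 ALLOC][10-26 ALLOC][27-30 ALLOC][31-56 FREE]
Op 6: free(b) -> (freed b); heap: [0-9 FREE][10-26 ALLOC][27-30 ALLOC][31-56 FREE]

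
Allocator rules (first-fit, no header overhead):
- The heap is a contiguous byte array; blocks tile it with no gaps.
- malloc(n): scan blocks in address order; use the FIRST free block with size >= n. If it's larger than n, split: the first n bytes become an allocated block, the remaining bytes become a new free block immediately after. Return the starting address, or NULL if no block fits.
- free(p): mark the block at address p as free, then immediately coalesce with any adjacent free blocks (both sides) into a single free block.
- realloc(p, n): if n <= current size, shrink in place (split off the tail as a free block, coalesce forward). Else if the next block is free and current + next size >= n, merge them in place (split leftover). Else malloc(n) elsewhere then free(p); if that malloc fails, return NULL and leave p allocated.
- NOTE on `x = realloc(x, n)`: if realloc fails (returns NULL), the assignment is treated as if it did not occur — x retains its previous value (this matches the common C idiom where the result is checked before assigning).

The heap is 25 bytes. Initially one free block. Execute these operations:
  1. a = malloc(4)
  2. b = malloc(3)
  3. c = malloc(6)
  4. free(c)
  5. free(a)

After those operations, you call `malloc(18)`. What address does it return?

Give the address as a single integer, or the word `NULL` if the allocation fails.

Answer: 7

Derivation:
Op 1: a = malloc(4) -> a = 0; heap: [0-3 ALLOC][4-24 FREE]
Op 2: b = malloc(3) -> b = 4; heap: [0-3 ALLOC][4-6 ALLOC][7-24 FREE]
Op 3: c = malloc(6) -> c = 7; heap: [0-3 ALLOC][4-6 ALLOC][7-12 ALLOC][13-24 FREE]
Op 4: free(c) -> (freed c); heap: [0-3 ALLOC][4-6 ALLOC][7-24 FREE]
Op 5: free(a) -> (freed a); heap: [0-3 FREE][4-6 ALLOC][7-24 FREE]
malloc(18): first-fit scan over [0-3 FREE][4-6 ALLOC][7-24 FREE] -> 7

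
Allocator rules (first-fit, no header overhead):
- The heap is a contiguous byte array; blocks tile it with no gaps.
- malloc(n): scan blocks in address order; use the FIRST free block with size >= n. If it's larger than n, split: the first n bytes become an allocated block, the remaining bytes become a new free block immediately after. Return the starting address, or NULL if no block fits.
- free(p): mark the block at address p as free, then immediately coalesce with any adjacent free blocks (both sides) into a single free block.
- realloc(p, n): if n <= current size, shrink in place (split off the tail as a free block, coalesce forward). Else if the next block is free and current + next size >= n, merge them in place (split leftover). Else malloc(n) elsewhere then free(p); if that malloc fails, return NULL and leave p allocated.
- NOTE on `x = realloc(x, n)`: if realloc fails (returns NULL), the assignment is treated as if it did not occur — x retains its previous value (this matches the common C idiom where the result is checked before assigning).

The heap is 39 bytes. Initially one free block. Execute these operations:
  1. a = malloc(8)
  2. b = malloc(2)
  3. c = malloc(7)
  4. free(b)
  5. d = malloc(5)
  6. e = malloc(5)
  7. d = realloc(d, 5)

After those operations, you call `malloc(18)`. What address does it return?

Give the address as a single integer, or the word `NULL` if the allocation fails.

Answer: NULL

Derivation:
Op 1: a = malloc(8) -> a = 0; heap: [0-7 ALLOC][8-38 FREE]
Op 2: b = malloc(2) -> b = 8; heap: [0-7 ALLOC][8-9 ALLOC][10-38 FREE]
Op 3: c = malloc(7) -> c = 10; heap: [0-7 ALLOC][8-9 ALLOC][10-16 ALLOC][17-38 FREE]
Op 4: free(b) -> (freed b); heap: [0-7 ALLOC][8-9 FREE][10-16 ALLOC][17-38 FREE]
Op 5: d = malloc(5) -> d = 17; heap: [0-7 ALLOC][8-9 FREE][10-16 ALLOC][17-21 ALLOC][22-38 FREE]
Op 6: e = malloc(5) -> e = 22; heap: [0-7 ALLOC][8-9 FREE][10-16 ALLOC][17-21 ALLOC][22-26 ALLOC][27-38 FREE]
Op 7: d = realloc(d, 5) -> d = 17; heap: [0-7 ALLOC][8-9 FREE][10-16 ALLOC][17-21 ALLOC][22-26 ALLOC][27-38 FREE]
malloc(18): first-fit scan over [0-7 ALLOC][8-9 FREE][10-16 ALLOC][17-21 ALLOC][22-26 ALLOC][27-38 FREE] -> NULL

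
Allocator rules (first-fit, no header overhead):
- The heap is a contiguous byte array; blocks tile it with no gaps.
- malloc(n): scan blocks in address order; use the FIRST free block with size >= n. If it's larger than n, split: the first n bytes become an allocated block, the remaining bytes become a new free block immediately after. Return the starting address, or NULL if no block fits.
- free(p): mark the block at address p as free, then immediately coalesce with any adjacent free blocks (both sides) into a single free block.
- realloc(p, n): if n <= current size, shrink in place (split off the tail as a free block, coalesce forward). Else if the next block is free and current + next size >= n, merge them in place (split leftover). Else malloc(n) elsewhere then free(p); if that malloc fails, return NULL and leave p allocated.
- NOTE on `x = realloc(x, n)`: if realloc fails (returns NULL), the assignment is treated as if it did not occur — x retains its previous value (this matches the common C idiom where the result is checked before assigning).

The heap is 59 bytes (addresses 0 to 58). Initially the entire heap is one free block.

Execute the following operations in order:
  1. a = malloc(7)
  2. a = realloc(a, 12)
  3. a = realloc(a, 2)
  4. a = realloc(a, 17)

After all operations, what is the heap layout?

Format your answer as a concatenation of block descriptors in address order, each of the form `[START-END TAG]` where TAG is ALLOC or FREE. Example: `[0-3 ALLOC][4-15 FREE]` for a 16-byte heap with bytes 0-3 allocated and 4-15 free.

Answer: [0-16 ALLOC][17-58 FREE]

Derivation:
Op 1: a = malloc(7) -> a = 0; heap: [0-6 ALLOC][7-58 FREE]
Op 2: a = realloc(a, 12) -> a = 0; heap: [0-11 ALLOC][12-58 FREE]
Op 3: a = realloc(a, 2) -> a = 0; heap: [0-1 ALLOC][2-58 FREE]
Op 4: a = realloc(a, 17) -> a = 0; heap: [0-16 ALLOC][17-58 FREE]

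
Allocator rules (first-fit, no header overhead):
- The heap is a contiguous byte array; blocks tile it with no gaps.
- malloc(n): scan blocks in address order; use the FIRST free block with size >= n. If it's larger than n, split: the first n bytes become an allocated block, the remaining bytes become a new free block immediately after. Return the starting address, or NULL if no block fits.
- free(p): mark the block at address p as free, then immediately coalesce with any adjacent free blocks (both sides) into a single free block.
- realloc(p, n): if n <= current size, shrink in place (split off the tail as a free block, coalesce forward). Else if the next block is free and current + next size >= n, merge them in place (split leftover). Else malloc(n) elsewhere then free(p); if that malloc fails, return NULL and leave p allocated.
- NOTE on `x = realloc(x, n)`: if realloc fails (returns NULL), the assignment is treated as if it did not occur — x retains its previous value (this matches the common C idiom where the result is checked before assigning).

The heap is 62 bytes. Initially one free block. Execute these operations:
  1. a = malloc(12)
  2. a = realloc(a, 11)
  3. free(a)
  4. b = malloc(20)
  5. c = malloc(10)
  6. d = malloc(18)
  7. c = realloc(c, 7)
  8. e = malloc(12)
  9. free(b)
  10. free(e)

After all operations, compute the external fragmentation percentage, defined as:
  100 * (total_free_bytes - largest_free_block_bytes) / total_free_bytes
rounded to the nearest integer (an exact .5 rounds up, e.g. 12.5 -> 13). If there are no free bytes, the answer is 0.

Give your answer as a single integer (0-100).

Answer: 46

Derivation:
Op 1: a = malloc(12) -> a = 0; heap: [0-11 ALLOC][12-61 FREE]
Op 2: a = realloc(a, 11) -> a = 0; heap: [0-10 ALLOC][11-61 FREE]
Op 3: free(a) -> (freed a); heap: [0-61 FREE]
Op 4: b = malloc(20) -> b = 0; heap: [0-19 ALLOC][20-61 FREE]
Op 5: c = malloc(10) -> c = 20; heap: [0-19 ALLOC][20-29 ALLOC][30-61 FREE]
Op 6: d = malloc(18) -> d = 30; heap: [0-19 ALLOC][20-29 ALLOC][30-47 ALLOC][48-61 FREE]
Op 7: c = realloc(c, 7) -> c = 20; heap: [0-19 ALLOC][20-26 ALLOC][27-29 FREE][30-47 ALLOC][48-61 FREE]
Op 8: e = malloc(12) -> e = 48; heap: [0-19 ALLOC][20-26 ALLOC][27-29 FREE][30-47 ALLOC][48-59 ALLOC][60-61 FREE]
Op 9: free(b) -> (freed b); heap: [0-19 FREE][20-26 ALLOC][27-29 FREE][30-47 ALLOC][48-59 ALLOC][60-61 FREE]
Op 10: free(e) -> (freed e); heap: [0-19 FREE][20-26 ALLOC][27-29 FREE][30-47 ALLOC][48-61 FREE]
Free blocks: [20 3 14] total_free=37 largest=20 -> 100*(37-20)/37 = 1700/37 ≈ 45.946 -> rounds to 46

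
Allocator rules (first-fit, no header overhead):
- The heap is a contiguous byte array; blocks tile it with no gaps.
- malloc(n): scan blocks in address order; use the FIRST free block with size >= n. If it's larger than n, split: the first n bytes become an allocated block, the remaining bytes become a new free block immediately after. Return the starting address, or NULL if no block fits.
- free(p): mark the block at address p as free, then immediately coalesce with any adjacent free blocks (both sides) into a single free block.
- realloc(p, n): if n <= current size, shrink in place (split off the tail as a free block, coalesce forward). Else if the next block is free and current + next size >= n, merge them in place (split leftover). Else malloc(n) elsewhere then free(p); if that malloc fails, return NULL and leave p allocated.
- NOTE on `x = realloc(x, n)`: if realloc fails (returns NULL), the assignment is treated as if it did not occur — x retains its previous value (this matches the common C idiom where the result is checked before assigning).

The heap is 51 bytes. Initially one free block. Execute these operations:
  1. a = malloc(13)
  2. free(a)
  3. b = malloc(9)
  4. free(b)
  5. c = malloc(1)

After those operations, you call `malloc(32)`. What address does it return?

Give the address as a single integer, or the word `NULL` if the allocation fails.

Op 1: a = malloc(13) -> a = 0; heap: [0-12 ALLOC][13-50 FREE]
Op 2: free(a) -> (freed a); heap: [0-50 FREE]
Op 3: b = malloc(9) -> b = 0; heap: [0-8 ALLOC][9-50 FREE]
Op 4: free(b) -> (freed b); heap: [0-50 FREE]
Op 5: c = malloc(1) -> c = 0; heap: [0-0 ALLOC][1-50 FREE]
malloc(32): first-fit scan over [0-0 ALLOC][1-50 FREE] -> 1

Answer: 1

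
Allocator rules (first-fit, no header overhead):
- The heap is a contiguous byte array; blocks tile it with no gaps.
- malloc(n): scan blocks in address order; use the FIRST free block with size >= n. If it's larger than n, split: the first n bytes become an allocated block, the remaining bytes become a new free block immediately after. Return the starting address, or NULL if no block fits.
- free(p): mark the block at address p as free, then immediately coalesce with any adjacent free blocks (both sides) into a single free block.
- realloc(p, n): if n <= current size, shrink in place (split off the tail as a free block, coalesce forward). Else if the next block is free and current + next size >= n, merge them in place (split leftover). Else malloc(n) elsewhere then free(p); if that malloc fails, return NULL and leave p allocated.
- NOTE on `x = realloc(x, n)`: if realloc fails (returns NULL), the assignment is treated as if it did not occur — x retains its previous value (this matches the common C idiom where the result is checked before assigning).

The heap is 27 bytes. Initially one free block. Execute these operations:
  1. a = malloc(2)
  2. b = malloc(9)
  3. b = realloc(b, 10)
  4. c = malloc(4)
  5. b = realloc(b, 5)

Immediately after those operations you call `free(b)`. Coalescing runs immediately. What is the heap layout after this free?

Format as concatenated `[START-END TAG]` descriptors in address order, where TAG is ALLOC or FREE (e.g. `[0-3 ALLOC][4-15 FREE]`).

Answer: [0-1 ALLOC][2-11 FREE][12-15 ALLOC][16-26 FREE]

Derivation:
Op 1: a = malloc(2) -> a = 0; heap: [0-1 ALLOC][2-26 FREE]
Op 2: b = malloc(9) -> b = 2; heap: [0-1 ALLOC][2-10 ALLOC][11-26 FREE]
Op 3: b = realloc(b, 10) -> b = 2; heap: [0-1 ALLOC][2-11 ALLOC][12-26 FREE]
Op 4: c = malloc(4) -> c = 12; heap: [0-1 ALLOC][2-11 ALLOC][12-15 ALLOC][16-26 FREE]
Op 5: b = realloc(b, 5) -> b = 2; heap: [0-1 ALLOC][2-6 ALLOC][7-11 FREE][12-15 ALLOC][16-26 FREE]
free(b): b = 2 -> block [2-6 ALLOC]; mark free, coalesce with adjacent free neighbors -> [0-1 ALLOC][2-11 FREE][12-15 ALLOC][16-26 FREE]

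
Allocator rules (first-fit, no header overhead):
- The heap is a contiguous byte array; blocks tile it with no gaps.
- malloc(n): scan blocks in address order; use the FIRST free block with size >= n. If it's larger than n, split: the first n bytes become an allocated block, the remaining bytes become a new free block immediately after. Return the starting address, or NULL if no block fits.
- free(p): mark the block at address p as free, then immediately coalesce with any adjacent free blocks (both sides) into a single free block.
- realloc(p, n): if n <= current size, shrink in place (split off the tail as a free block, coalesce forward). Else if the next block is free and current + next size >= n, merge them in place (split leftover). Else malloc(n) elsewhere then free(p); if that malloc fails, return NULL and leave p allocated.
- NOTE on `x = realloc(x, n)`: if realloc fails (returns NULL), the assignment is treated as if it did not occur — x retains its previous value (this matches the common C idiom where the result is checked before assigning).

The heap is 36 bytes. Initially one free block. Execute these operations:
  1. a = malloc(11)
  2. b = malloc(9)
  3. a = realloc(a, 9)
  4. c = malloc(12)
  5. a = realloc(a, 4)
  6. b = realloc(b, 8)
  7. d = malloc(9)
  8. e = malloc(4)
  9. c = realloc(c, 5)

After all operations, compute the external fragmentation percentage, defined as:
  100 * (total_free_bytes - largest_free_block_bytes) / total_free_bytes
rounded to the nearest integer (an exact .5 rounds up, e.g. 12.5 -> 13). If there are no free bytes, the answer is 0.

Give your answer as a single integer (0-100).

Op 1: a = malloc(11) -> a = 0; heap: [0-10 ALLOC][11-35 FREE]
Op 2: b = malloc(9) -> b = 11; heap: [0-10 ALLOC][11-19 ALLOC][20-35 FREE]
Op 3: a = realloc(a, 9) -> a = 0; heap: [0-8 ALLOC][9-10 FREE][11-19 ALLOC][20-35 FREE]
Op 4: c = malloc(12) -> c = 20; heap: [0-8 ALLOC][9-10 FREE][11-19 ALLOC][20-31 ALLOC][32-35 FREE]
Op 5: a = realloc(a, 4) -> a = 0; heap: [0-3 ALLOC][4-10 FREE][11-19 ALLOC][20-31 ALLOC][32-35 FREE]
Op 6: b = realloc(b, 8) -> b = 11; heap: [0-3 ALLOC][4-10 FREE][11-18 ALLOC][19-19 FREE][20-31 ALLOC][32-35 FREE]
Op 7: d = malloc(9) -> d = NULL; heap: [0-3 ALLOC][4-10 FREE][11-18 ALLOC][19-19 FREE][20-31 ALLOC][32-35 FREE]
Op 8: e = malloc(4) -> e = 4; heap: [0-3 ALLOC][4-7 ALLOC][8-10 FREE][11-18 ALLOC][19-19 FREE][20-31 ALLOC][32-35 FREE]
Op 9: c = realloc(c, 5) -> c = 20; heap: [0-3 ALLOC][4-7 ALLOC][8-10 FREE][11-18 ALLOC][19-19 FREE][20-24 ALLOC][25-35 FREE]
Free blocks: [3 1 11] total_free=15 largest=11 -> 100*(15-11)/15 = 400/15 ≈ 26.667 -> rounds to 27

Answer: 27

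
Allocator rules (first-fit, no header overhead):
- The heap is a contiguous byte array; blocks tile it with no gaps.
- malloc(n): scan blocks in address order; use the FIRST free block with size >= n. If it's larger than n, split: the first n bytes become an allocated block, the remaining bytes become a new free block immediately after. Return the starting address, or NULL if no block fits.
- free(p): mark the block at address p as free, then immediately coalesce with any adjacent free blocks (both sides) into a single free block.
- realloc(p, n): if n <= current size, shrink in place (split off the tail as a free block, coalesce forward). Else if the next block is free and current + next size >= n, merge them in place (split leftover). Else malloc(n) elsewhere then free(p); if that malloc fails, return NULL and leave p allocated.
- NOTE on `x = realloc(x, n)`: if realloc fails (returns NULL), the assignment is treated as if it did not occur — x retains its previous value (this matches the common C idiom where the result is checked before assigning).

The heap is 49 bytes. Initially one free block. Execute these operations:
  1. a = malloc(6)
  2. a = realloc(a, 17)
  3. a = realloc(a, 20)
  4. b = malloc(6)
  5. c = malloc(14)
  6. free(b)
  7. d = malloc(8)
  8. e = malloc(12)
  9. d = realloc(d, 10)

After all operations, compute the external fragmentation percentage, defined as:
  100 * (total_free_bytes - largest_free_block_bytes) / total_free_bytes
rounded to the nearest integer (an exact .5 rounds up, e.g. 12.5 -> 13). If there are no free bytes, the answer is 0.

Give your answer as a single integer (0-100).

Answer: 14

Derivation:
Op 1: a = malloc(6) -> a = 0; heap: [0-5 ALLOC][6-48 FREE]
Op 2: a = realloc(a, 17) -> a = 0; heap: [0-16 ALLOC][17-48 FREE]
Op 3: a = realloc(a, 20) -> a = 0; heap: [0-19 ALLOC][20-48 FREE]
Op 4: b = malloc(6) -> b = 20; heap: [0-19 ALLOC][20-25 ALLOC][26-48 FREE]
Op 5: c = malloc(14) -> c = 26; heap: [0-19 ALLOC][20-25 ALLOC][26-39 ALLOC][40-48 FREE]
Op 6: free(b) -> (freed b); heap: [0-19 ALLOC][20-25 FREE][26-39 ALLOC][40-48 FREE]
Op 7: d = malloc(8) -> d = 40; heap: [0-19 ALLOC][20-25 FREE][26-39 ALLOC][40-47 ALLOC][48-48 FREE]
Op 8: e = malloc(12) -> e = NULL; heap: [0-19 ALLOC][20-25 FREE][26-39 ALLOC][40-47 ALLOC][48-48 FREE]
Op 9: d = realloc(d, 10) -> NULL (d unchanged); heap: [0-19 ALLOC][20-25 FREE][26-39 ALLOC][40-47 ALLOC][48-48 FREE]
Free blocks: [6 1] total_free=7 largest=6 -> 100*(7-6)/7 = 100/7 ≈ 14.286 -> rounds to 14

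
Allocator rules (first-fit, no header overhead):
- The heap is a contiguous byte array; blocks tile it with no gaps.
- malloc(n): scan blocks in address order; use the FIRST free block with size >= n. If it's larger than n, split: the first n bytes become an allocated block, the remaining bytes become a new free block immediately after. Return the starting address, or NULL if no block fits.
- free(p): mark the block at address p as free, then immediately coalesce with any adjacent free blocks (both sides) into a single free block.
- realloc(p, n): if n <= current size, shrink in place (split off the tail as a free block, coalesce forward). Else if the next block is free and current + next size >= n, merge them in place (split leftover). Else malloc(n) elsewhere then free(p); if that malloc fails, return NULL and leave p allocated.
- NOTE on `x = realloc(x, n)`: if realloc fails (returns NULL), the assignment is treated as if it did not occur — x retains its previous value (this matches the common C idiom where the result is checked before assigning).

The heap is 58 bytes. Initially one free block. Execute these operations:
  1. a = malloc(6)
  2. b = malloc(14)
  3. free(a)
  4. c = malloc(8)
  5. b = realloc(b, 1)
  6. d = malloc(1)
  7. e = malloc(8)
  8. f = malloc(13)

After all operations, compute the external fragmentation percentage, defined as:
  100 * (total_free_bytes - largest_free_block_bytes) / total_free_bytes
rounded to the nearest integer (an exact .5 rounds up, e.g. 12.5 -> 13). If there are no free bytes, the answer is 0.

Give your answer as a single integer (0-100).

Answer: 37

Derivation:
Op 1: a = malloc(6) -> a = 0; heap: [0-5 ALLOC][6-57 FREE]
Op 2: b = malloc(14) -> b = 6; heap: [0-5 ALLOC][6-19 ALLOC][20-57 FREE]
Op 3: free(a) -> (freed a); heap: [0-5 FREE][6-19 ALLOC][20-57 FREE]
Op 4: c = malloc(8) -> c = 20; heap: [0-5 FREE][6-19 ALLOC][20-27 ALLOC][28-57 FREE]
Op 5: b = realloc(b, 1) -> b = 6; heap: [0-5 FREE][6-6 ALLOC][7-19 FREE][20-27 ALLOC][28-57 FREE]
Op 6: d = malloc(1) -> d = 0; heap: [0-0 ALLOC][1-5 FREE][6-6 ALLOC][7-19 FREE][20-27 ALLOC][28-57 FREE]
Op 7: e = malloc(8) -> e = 7; heap: [0-0 ALLOC][1-5 FREE][6-6 ALLOC][7-14 ALLOC][15-19 FREE][20-27 ALLOC][28-57 FREE]
Op 8: f = malloc(13) -> f = 28; heap: [0-0 ALLOC][1-5 FREE][6-6 ALLOC][7-14 ALLOC][15-19 FREE][20-27 ALLOC][28-40 ALLOC][41-57 FREE]
Free blocks: [5 5 17] total_free=27 largest=17 -> 100*(27-17)/27 = 1000/27 ≈ 37.037 -> rounds to 37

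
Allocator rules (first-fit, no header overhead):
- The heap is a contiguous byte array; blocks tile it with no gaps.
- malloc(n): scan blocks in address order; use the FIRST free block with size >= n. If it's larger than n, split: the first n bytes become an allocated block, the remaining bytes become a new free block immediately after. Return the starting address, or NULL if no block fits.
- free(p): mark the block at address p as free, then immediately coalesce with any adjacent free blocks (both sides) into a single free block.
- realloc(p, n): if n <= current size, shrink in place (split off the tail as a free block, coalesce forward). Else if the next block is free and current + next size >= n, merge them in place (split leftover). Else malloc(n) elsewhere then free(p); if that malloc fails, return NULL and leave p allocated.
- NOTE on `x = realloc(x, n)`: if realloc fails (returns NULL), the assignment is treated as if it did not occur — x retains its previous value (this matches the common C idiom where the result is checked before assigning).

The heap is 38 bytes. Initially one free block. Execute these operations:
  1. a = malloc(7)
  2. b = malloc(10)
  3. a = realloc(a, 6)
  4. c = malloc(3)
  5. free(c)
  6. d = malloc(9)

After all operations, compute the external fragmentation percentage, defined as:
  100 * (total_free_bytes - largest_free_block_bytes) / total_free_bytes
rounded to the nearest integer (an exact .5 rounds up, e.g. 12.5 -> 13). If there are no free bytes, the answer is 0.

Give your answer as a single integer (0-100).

Answer: 8

Derivation:
Op 1: a = malloc(7) -> a = 0; heap: [0-6 ALLOC][7-37 FREE]
Op 2: b = malloc(10) -> b = 7; heap: [0-6 ALLOC][7-16 ALLOC][17-37 FREE]
Op 3: a = realloc(a, 6) -> a = 0; heap: [0-5 ALLOC][6-6 FREE][7-16 ALLOC][17-37 FREE]
Op 4: c = malloc(3) -> c = 17; heap: [0-5 ALLOC][6-6 FREE][7-16 ALLOC][17-19 ALLOC][20-37 FREE]
Op 5: free(c) -> (freed c); heap: [0-5 ALLOC][6-6 FREE][7-16 ALLOC][17-37 FREE]
Op 6: d = malloc(9) -> d = 17; heap: [0-5 ALLOC][6-6 FREE][7-16 ALLOC][17-25 ALLOC][26-37 FREE]
Free blocks: [1 12] total_free=13 largest=12 -> 100*(13-12)/13 = 100/13 ≈ 7.692 -> rounds to 8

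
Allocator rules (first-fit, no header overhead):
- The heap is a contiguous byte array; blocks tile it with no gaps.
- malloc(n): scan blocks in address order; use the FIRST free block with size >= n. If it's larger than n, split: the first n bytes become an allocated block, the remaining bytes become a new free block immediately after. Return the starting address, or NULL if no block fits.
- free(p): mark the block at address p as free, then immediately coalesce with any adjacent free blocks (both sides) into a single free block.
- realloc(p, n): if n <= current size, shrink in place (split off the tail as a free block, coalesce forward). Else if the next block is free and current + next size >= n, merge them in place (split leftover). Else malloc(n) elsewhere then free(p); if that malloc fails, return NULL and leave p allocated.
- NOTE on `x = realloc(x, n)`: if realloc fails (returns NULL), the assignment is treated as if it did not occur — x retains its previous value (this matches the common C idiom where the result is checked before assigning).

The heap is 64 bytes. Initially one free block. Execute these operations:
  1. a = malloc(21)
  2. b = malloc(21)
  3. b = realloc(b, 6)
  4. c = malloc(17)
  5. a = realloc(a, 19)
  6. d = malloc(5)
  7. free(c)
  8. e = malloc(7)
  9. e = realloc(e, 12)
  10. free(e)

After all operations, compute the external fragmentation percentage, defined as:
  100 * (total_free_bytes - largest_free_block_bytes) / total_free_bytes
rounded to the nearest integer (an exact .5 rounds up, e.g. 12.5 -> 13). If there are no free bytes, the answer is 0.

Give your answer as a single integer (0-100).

Op 1: a = malloc(21) -> a = 0; heap: [0-20 ALLOC][21-63 FREE]
Op 2: b = malloc(21) -> b = 21; heap: [0-20 ALLOC][21-41 ALLOC][42-63 FREE]
Op 3: b = realloc(b, 6) -> b = 21; heap: [0-20 ALLOC][21-26 ALLOC][27-63 FREE]
Op 4: c = malloc(17) -> c = 27; heap: [0-20 ALLOC][21-26 ALLOC][27-43 ALLOC][44-63 FREE]
Op 5: a = realloc(a, 19) -> a = 0; heap: [0-18 ALLOC][19-20 FREE][21-26 ALLOC][27-43 ALLOC][44-63 FREE]
Op 6: d = malloc(5) -> d = 44; heap: [0-18 ALLOC][19-20 FREE][21-26 ALLOC][27-43 ALLOC][44-48 ALLOC][49-63 FREE]
Op 7: free(c) -> (freed c); heap: [0-18 ALLOC][19-20 FREE][21-26 ALLOC][27-43 FREE][44-48 ALLOC][49-63 FREE]
Op 8: e = malloc(7) -> e = 27; heap: [0-18 ALLOC][19-20 FREE][21-26 ALLOC][27-33 ALLOC][34-43 FREE][44-48 ALLOC][49-63 FREE]
Op 9: e = realloc(e, 12) -> e = 27; heap: [0-18 ALLOC][19-20 FREE][21-26 ALLOC][27-38 ALLOC][39-43 FREE][44-48 ALLOC][49-63 FREE]
Op 10: free(e) -> (freed e); heap: [0-18 ALLOC][19-20 FREE][21-26 ALLOC][27-43 FREE][44-48 ALLOC][49-63 FREE]
Free blocks: [2 17 15] total_free=34 largest=17 -> 100*(34-17)/34 = 1700/34 = 50

Answer: 50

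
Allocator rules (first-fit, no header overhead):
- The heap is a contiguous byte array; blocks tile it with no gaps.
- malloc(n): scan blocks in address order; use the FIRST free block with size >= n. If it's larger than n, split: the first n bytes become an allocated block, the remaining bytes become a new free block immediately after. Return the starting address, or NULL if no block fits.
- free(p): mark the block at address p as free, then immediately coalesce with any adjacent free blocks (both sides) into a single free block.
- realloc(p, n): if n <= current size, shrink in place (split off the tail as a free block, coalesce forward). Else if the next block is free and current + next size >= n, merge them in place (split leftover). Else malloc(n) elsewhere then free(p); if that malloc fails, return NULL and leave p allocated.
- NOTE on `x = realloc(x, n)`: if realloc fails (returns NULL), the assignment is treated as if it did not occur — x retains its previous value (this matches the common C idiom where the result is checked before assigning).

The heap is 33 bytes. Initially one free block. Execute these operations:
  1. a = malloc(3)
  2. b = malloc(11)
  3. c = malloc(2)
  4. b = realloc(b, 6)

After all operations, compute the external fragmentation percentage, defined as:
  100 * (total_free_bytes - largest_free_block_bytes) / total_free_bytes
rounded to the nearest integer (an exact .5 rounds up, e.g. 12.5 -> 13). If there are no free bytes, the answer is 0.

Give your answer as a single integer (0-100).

Op 1: a = malloc(3) -> a = 0; heap: [0-2 ALLOC][3-32 FREE]
Op 2: b = malloc(11) -> b = 3; heap: [0-2 ALLOC][3-13 ALLOC][14-32 FREE]
Op 3: c = malloc(2) -> c = 14; heap: [0-2 ALLOC][3-13 ALLOC][14-15 ALLOC][16-32 FREE]
Op 4: b = realloc(b, 6) -> b = 3; heap: [0-2 ALLOC][3-8 ALLOC][9-13 FREE][14-15 ALLOC][16-32 FREE]
Free blocks: [5 17] total_free=22 largest=17 -> 100*(22-17)/22 = 500/22 ≈ 22.727 -> rounds to 23

Answer: 23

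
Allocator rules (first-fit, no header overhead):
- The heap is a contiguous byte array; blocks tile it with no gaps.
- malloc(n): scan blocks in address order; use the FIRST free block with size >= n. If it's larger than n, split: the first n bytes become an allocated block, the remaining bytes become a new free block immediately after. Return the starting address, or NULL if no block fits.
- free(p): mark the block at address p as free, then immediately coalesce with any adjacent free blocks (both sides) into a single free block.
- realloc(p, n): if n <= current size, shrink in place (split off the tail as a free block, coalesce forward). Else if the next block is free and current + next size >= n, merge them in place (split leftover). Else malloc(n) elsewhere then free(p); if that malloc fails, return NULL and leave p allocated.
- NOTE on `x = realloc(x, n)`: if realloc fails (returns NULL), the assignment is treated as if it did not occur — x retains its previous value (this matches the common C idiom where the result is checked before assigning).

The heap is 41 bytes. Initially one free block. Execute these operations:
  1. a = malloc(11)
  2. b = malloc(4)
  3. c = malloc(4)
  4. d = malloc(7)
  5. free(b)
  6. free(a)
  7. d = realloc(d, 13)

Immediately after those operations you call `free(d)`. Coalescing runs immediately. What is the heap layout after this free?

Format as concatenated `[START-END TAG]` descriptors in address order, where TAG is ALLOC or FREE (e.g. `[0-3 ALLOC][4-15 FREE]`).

Answer: [0-14 FREE][15-18 ALLOC][19-40 FREE]

Derivation:
Op 1: a = malloc(11) -> a = 0; heap: [0-10 ALLOC][11-40 FREE]
Op 2: b = malloc(4) -> b = 11; heap: [0-10 ALLOC][11-14 ALLOC][15-40 FREE]
Op 3: c = malloc(4) -> c = 15; heap: [0-10 ALLOC][11-14 ALLOC][15-18 ALLOC][19-40 FREE]
Op 4: d = malloc(7) -> d = 19; heap: [0-10 ALLOC][11-14 ALLOC][15-18 ALLOC][19-25 ALLOC][26-40 FREE]
Op 5: free(b) -> (freed b); heap: [0-10 ALLOC][11-14 FREE][15-18 ALLOC][19-25 ALLOC][26-40 FREE]
Op 6: free(a) -> (freed a); heap: [0-14 FREE][15-18 ALLOC][19-25 ALLOC][26-40 FREE]
Op 7: d = realloc(d, 13) -> d = 19; heap: [0-14 FREE][15-18 ALLOC][19-31 ALLOC][32-40 FREE]
free(d): d = 19 -> block [19-31 ALLOC]; mark free, coalesce with adjacent free neighbors -> [0-14 FREE][15-18 ALLOC][19-40 FREE]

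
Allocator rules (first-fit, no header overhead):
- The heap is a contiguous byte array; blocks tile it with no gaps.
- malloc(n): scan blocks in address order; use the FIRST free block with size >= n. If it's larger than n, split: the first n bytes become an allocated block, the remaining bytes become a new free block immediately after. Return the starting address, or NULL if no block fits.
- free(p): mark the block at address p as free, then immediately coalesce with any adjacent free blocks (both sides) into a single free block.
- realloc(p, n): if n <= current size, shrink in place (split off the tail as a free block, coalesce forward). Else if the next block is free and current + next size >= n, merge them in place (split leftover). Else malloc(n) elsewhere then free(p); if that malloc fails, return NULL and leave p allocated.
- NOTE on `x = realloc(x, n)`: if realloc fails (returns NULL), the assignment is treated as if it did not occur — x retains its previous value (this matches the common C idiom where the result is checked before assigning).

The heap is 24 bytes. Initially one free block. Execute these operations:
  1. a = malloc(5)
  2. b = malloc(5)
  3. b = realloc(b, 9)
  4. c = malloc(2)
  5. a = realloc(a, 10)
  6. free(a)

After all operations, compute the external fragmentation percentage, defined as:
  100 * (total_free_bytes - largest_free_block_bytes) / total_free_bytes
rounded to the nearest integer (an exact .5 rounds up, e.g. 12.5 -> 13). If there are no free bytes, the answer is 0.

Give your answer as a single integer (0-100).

Op 1: a = malloc(5) -> a = 0; heap: [0-4 ALLOC][5-23 FREE]
Op 2: b = malloc(5) -> b = 5; heap: [0-4 ALLOC][5-9 ALLOC][10-23 FREE]
Op 3: b = realloc(b, 9) -> b = 5; heap: [0-4 ALLOC][5-13 ALLOC][14-23 FREE]
Op 4: c = malloc(2) -> c = 14; heap: [0-4 ALLOC][5-13 ALLOC][14-15 ALLOC][16-23 FREE]
Op 5: a = realloc(a, 10) -> NULL (a unchanged); heap: [0-4 ALLOC][5-13 ALLOC][14-15 ALLOC][16-23 FREE]
Op 6: free(a) -> (freed a); heap: [0-4 FREE][5-13 ALLOC][14-15 ALLOC][16-23 FREE]
Free blocks: [5 8] total_free=13 largest=8 -> 100*(13-8)/13 = 500/13 ≈ 38.462 -> rounds to 38

Answer: 38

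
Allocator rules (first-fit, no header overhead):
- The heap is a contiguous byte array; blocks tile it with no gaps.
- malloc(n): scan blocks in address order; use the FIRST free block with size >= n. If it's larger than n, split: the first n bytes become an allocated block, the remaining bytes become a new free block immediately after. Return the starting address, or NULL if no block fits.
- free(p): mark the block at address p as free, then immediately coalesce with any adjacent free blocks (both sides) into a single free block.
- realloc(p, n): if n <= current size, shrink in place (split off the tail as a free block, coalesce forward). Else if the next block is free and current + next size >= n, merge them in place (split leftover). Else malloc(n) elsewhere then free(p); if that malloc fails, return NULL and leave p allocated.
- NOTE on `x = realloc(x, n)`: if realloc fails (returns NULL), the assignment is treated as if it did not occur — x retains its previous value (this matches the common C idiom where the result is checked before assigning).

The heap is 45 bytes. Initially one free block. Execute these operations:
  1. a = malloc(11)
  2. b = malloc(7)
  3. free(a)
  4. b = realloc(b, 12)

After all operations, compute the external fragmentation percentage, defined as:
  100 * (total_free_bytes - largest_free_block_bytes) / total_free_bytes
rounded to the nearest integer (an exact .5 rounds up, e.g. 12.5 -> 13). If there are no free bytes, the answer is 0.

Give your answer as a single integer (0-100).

Answer: 33

Derivation:
Op 1: a = malloc(11) -> a = 0; heap: [0-10 ALLOC][11-44 FREE]
Op 2: b = malloc(7) -> b = 11; heap: [0-10 ALLOC][11-17 ALLOC][18-44 FREE]
Op 3: free(a) -> (freed a); heap: [0-10 FREE][11-17 ALLOC][18-44 FREE]
Op 4: b = realloc(b, 12) -> b = 11; heap: [0-10 FREE][11-22 ALLOC][23-44 FREE]
Free blocks: [11 22] total_free=33 largest=22 -> 100*(33-22)/33 = 1100/33 ≈ 33.333 -> rounds to 33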